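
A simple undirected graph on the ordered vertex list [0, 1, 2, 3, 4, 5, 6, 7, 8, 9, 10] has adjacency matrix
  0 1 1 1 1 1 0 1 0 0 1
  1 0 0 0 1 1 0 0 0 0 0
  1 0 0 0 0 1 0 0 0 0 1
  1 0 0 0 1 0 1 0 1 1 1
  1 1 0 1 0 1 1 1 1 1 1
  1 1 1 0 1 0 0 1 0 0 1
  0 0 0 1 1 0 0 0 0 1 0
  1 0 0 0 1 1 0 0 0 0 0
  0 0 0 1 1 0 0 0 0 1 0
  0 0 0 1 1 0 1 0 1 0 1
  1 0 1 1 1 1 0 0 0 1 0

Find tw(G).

A width-3 tree decomposition is:
Bags: B1 = {0, 4, 5, 10}  B2 = {0, 3, 4, 10}  B3 = {0, 2, 5, 10}  B4 = {0, 1, 4, 5}  B5 = {3, 4, 9, 10}  B6 = {3, 4, 6, 9}  B7 = {3, 4, 8, 9}  B8 = {0, 4, 5, 7}
Tree: B1–B2, B1–B3, B1–B4, B2–B5, B5–B6, B6–B7, B1–B8
Every bag has size at most 4, so the width is 4 − 1 = 3 and tw(G) ≤ 3. Conversely, {0, 2, 5, 10} is a clique of size 4, and the vertices of any clique must share a bag in every tree decomposition; so some bag has ≥ 4 vertices and tw(G) ≥ 3. Hence tw(G) = 3 exactly.

3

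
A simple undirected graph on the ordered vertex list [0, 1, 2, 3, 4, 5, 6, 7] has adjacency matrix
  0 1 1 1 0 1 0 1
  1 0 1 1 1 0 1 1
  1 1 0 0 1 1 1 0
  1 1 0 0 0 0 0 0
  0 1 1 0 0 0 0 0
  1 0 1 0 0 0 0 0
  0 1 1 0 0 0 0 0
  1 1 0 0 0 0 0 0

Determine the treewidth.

A width-2 tree decomposition is:
Bags: B1 = {0, 1, 2}  B2 = {1, 2, 6}  B3 = {0, 2, 5}  B4 = {1, 2, 4}  B5 = {0, 1, 7}  B6 = {0, 1, 3}
Tree: B1–B2, B1–B3, B2–B4, B1–B5, B1–B6
Every bag has size at most 3, so the width is 3 − 1 = 2 and tw(G) ≤ 2. For the lower bound, the 3 vertices {0, 1, 2} are pairwise adjacent, and any tree decomposition puts a clique entirely inside one bag — forcing width ≥ 2. Hence tw(G) = 2 exactly.

2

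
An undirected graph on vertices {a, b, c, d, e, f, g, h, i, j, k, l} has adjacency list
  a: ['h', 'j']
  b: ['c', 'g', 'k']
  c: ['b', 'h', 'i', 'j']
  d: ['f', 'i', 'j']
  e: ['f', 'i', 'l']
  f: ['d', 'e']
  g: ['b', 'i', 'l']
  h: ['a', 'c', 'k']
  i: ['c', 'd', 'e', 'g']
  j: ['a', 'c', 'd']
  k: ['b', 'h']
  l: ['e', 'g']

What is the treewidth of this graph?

A width-3 tree decomposition is:
Bags: B1 = {a, h, j, k}  B2 = {c, h, j, k}  B3 = {b, c, j, k}  B4 = {b, c, d, j}  B5 = {b, c, d, i}  B6 = {b, d, g, i}  B7 = {d, f, g, i}  B8 = {e, f, g, i}  B9 = {e, f, g, l}
Tree: B1–B2, B2–B3, B3–B4, B4–B5, B5–B6, B6–B7, B7–B8, B8–B9
The largest bag has 4 vertices, giving width 3; this decomposition certifies tw(G) ≤ 3. For the lower bound: the 4 vertex sets {a,h,k}, {j}, {c}, {b,d,g,i} are disjoint, each induces a connected subgraph, and every pair is joined by at least one edge of G. Contracting each set to a single vertex therefore yields K_{4} as a minor, and since treewidth is minor-monotone, tw(G) ≥ tw(K_{4}) = 3. Therefore the treewidth is 3.

3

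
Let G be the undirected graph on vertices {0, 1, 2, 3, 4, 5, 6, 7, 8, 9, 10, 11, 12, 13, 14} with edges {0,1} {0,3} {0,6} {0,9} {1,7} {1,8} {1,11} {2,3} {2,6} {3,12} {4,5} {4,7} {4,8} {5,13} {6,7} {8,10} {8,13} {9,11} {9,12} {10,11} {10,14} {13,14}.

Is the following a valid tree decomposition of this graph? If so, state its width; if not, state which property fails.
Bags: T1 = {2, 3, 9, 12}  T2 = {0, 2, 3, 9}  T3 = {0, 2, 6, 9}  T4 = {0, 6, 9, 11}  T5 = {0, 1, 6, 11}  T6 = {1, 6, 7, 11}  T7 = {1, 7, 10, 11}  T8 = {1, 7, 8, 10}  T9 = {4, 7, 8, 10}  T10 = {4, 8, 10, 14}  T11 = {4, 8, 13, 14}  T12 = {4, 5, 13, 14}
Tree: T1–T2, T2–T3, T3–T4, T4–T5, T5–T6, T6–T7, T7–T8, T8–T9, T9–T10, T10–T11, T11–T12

Vertex coverage: the bags together contain {0, 1, 2, 3, 4, 5, 6, 7, 8, 9, 10, 11, 12, 13, 14}, the full vertex set. Edge coverage: each edge of G has both endpoints in at least one bag. Running intersection: for every vertex, the bags containing it form a connected subtree. All three properties hold, so this is a valid tree decomposition of width max|bag| − 1 = 3, and hence tw(G) ≤ 3.

Yes; width 3.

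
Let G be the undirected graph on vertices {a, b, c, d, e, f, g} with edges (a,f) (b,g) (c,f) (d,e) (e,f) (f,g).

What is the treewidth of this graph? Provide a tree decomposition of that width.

Treewidth 1.
Bags: B1 = {f, g}  B2 = {e, f}  B3 = {a, f}  B4 = {b, g}  B5 = {d, e}  B6 = {c, f}
Tree: B1–B2, B2–B3, B1–B4, B2–B5, B3–B6

Every bag has size at most 2, so the width is 2 − 1 = 1 and tw(G) ≤ 1. Any graph with an edge has treewidth ≥ 1, and G has the edge g–f. Hence tw(G) = 1 exactly.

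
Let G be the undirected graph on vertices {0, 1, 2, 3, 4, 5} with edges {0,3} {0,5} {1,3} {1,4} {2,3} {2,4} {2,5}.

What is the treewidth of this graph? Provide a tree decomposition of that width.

The largest bag has 3 vertices, giving width 2; this decomposition certifies tw(G) ≤ 2. The edges 1–4–2–3–1 form a cycle, so G is not a tree and its treewidth is at least 2. Hence tw(G) = 2 exactly.

Treewidth 2.
Bags: B1 = {1, 3, 4}  B2 = {2, 3, 4}  B3 = {0, 2, 3}  B4 = {0, 2, 5}
Tree: B1–B2, B2–B3, B3–B4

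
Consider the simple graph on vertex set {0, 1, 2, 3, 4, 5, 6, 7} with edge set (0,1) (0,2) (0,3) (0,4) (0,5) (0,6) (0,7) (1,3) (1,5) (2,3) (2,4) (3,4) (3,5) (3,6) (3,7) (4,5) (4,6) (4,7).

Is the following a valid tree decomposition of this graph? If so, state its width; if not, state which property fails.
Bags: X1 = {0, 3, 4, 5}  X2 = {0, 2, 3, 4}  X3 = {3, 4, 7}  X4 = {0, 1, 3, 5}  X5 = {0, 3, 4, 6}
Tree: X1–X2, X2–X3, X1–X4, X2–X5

A tree decomposition must satisfy three properties: every vertex lies in some bag; for every edge, both endpoints lie together in some bag; and for every vertex, the bags containing it form a connected subtree. Here edge (0,7) lies in no bag, so the decomposition is invalid.

No — edge (0,7) lies in no bag.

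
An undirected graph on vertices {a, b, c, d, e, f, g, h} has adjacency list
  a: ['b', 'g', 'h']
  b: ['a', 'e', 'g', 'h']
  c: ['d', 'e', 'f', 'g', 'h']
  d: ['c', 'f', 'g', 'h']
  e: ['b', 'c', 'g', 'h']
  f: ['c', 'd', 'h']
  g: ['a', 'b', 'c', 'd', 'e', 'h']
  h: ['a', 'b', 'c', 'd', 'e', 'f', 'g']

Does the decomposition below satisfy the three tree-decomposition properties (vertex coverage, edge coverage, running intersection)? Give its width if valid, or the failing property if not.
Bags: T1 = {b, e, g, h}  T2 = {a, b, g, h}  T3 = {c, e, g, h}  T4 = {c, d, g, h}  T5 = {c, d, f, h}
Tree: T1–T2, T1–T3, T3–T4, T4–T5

Yes; width 3.

Vertex coverage: the bags together contain {a, b, c, d, e, f, g, h}, the full vertex set. Edge coverage: each edge of G has both endpoints in at least one bag. Running intersection: for every vertex, the bags containing it form a connected subtree. All three properties hold, so this is a valid tree decomposition of width max|bag| − 1 = 3, and hence tw(G) ≤ 3.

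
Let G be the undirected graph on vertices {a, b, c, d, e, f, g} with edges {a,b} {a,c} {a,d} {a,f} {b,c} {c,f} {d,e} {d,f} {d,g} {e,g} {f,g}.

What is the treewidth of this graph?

A width-2 tree decomposition is:
Bags: B1 = {a, d, f}  B2 = {d, f, g}  B3 = {a, c, f}  B4 = {a, b, c}  B5 = {d, e, g}
Tree: B1–B2, B1–B3, B3–B4, B2–B5
The largest bag has 3 vertices, giving width 2; this decomposition certifies tw(G) ≤ 2. Conversely, {d, e, g} is a clique of size 3, and the vertices of any clique must share a bag in every tree decomposition; so some bag has ≥ 3 vertices and tw(G) ≥ 2. Combining the bounds, tw(G) = 2.

2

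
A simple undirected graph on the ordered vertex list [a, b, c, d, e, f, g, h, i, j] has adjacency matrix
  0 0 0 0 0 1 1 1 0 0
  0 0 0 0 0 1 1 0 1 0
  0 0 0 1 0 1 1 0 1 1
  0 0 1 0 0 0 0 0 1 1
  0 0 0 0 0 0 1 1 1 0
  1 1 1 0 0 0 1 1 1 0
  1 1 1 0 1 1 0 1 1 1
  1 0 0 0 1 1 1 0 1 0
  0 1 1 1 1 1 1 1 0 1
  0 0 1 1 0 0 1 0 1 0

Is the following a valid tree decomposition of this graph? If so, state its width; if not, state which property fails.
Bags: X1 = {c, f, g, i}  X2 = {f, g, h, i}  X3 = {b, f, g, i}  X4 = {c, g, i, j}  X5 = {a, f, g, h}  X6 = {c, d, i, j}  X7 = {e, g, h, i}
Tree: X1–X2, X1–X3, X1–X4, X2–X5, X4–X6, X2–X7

Vertex coverage: the bags together contain {a, b, c, d, e, f, g, h, i, j}, the full vertex set. Edge coverage: each edge of G has both endpoints in at least one bag. Running intersection: for every vertex, the bags containing it form a connected subtree. All three properties hold, so this is a valid tree decomposition of width max|bag| − 1 = 3, and hence tw(G) ≤ 3.

Yes; width 3.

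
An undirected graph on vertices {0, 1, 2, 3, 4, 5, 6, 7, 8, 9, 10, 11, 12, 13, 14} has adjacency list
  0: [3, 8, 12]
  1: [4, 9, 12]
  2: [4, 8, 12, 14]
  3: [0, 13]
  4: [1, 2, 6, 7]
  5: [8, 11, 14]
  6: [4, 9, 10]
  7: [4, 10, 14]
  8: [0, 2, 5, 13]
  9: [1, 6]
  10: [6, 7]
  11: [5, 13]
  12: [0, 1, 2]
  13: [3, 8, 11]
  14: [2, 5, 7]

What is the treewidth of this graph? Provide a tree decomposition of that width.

Each bag holds 4 vertices, so the decomposition has width 3, which upper-bounds the treewidth. For the lower bound: the 4 vertex sets {6,9,10}, {1}, {4}, {2,7,12,14} are disjoint, each induces a connected subgraph, and every pair is joined by at least one edge of G. Contracting each set to a single vertex therefore yields K_{4} as a minor, and since treewidth is minor-monotone, tw(G) ≥ tw(K_{4}) = 3. Combining the bounds, tw(G) = 3.

Treewidth 3.
One such decomposition:
Bags: B1 = {1, 6, 9, 10}  B2 = {1, 4, 6, 10}  B3 = {1, 4, 7, 10}  B4 = {1, 4, 7, 12}  B5 = {2, 4, 7, 12}  B6 = {2, 7, 12, 14}  B7 = {0, 2, 12, 14}  B8 = {0, 2, 8, 14}  B9 = {0, 5, 8, 14}  B10 = {0, 3, 5, 8}  B11 = {3, 5, 8, 13}  B12 = {3, 5, 11, 13}
Tree: B1–B2, B2–B3, B3–B4, B4–B5, B5–B6, B6–B7, B7–B8, B8–B9, B9–B10, B10–B11, B11–B12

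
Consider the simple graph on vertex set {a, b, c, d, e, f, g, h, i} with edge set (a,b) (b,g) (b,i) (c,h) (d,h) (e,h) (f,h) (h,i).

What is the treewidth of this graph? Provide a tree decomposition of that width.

Each bag holds 2 vertices, so the decomposition has width 1, which upper-bounds the treewidth. Since G has at least one edge (e.g. h–f), it is not an edgeless graph, so tw(G) ≥ 1. Hence tw(G) = 1 exactly.

Treewidth 1.
Bags: B1 = {f, h}  B2 = {h, i}  B3 = {b, i}  B4 = {e, h}  B5 = {c, h}  B6 = {a, b}  B7 = {d, h}  B8 = {b, g}
Tree: B1–B2, B2–B3, B2–B4, B1–B5, B3–B6, B2–B7, B6–B8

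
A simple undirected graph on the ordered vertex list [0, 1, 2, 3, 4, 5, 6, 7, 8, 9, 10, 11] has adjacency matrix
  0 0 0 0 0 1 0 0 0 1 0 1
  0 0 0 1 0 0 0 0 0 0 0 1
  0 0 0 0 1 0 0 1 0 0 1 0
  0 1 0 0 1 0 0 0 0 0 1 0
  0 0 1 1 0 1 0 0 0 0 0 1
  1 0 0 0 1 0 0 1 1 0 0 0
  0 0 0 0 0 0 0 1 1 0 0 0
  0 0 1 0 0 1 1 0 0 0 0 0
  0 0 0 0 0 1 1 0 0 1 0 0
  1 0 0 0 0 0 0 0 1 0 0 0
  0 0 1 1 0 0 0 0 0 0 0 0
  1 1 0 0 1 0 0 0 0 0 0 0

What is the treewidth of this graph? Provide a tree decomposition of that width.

Treewidth 3.
One such decomposition:
Bags: B1 = {1, 3, 10, 11}  B2 = {3, 4, 10, 11}  B3 = {2, 4, 10, 11}  B4 = {0, 2, 4, 11}  B5 = {0, 2, 4, 5}  B6 = {0, 2, 5, 7}  B7 = {0, 5, 7, 9}  B8 = {5, 7, 8, 9}  B9 = {6, 7, 8, 9}
Tree: B1–B2, B2–B3, B3–B4, B4–B5, B5–B6, B6–B7, B7–B8, B8–B9

Every bag has size at most 4, so the width is 4 − 1 = 3 and tw(G) ≤ 3. For the lower bound: the 4 vertex sets {1,3,10}, {11}, {4}, {0,2,5,7} are disjoint, each induces a connected subgraph, and every pair is joined by at least one edge of G. Contracting each set to a single vertex therefore yields K_{4} as a minor, and since treewidth is minor-monotone, tw(G) ≥ tw(K_{4}) = 3. Combining the bounds, tw(G) = 3.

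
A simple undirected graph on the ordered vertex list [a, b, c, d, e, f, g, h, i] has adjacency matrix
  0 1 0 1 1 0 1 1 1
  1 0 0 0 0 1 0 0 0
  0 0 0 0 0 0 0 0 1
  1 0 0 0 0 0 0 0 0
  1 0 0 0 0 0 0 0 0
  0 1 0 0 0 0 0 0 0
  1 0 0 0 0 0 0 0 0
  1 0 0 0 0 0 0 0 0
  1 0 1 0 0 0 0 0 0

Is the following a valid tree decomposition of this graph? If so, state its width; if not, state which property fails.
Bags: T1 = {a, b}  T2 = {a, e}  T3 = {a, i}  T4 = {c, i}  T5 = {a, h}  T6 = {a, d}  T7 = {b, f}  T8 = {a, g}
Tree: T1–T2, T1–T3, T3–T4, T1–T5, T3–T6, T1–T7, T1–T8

Checking the three conditions: (i) the bags cover all of {a, b, c, d, e, f, g, h, i}; (ii) for each edge, some bag contains both endpoints; (iii) the bags containing any fixed vertex form a subtree. All hold, so the decomposition is valid with width 2 − 1 = 1.

Yes; width 1.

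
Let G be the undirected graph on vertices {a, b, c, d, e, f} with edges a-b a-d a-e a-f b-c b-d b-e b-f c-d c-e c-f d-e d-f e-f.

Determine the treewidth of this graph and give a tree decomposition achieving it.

Every bag has size at most 5, so the width is 5 − 1 = 4 and tw(G) ≤ 4. For the lower bound, the 5 vertices {b, c, d, e, f} are pairwise adjacent, and any tree decomposition puts a clique entirely inside one bag — forcing width ≥ 4. Hence tw(G) = 4 exactly.

Treewidth 4.
One such decomposition:
Bags: B1 = {a, b, d, e, f}  B2 = {b, c, d, e, f}
Tree: B1–B2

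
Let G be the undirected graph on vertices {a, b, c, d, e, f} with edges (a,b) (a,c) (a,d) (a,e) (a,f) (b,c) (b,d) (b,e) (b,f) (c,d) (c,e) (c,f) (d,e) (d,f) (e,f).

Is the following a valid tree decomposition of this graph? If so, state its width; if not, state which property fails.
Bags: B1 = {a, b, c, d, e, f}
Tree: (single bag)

Vertex coverage: the bags together contain {a, b, c, d, e, f}, the full vertex set. Edge coverage: each edge of G has both endpoints in at least one bag. Running intersection: for every vertex, the bags containing it form a connected subtree. All three properties hold, so this is a valid tree decomposition of width max|bag| − 1 = 5, and hence tw(G) ≤ 5.

Yes; width 5.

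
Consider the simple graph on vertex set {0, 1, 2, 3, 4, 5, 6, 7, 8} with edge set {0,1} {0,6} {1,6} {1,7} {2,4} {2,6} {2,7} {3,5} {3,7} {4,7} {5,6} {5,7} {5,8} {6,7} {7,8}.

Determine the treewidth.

2

A width-2 tree decomposition is:
Bags: B1 = {5, 6, 7}  B2 = {1, 6, 7}  B3 = {2, 6, 7}  B4 = {5, 7, 8}  B5 = {3, 5, 7}  B6 = {2, 4, 7}  B7 = {0, 1, 6}
Tree: B1–B2, B2–B3, B1–B4, B4–B5, B3–B6, B2–B7
Every bag has size at most 3, so the width is 3 − 1 = 2 and tw(G) ≤ 2. On the other hand G contains the 3-clique {0, 1, 6}. A clique must lie in a single bag of any decomposition, so no decomposition can have width below 2. Combining the bounds, tw(G) = 2.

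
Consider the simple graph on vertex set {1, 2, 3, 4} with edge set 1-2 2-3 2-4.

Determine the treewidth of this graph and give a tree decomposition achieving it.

The largest bag has 2 vertices, giving width 1; this decomposition certifies tw(G) ≤ 1. Since G has at least one edge (e.g. 3–2), it is not an edgeless graph, so tw(G) ≥ 1. Hence tw(G) = 1 exactly.

Treewidth 1.
One such decomposition:
Bags: B1 = {2, 3}  B2 = {1, 2}  B3 = {2, 4}
Tree: B1–B2, B2–B3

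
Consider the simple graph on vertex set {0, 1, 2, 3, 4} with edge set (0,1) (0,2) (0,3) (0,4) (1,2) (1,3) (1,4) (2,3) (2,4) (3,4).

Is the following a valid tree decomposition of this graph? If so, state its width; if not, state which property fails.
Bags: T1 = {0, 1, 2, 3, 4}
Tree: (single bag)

Yes; width 4.

Vertex coverage: the bags together contain {0, 1, 2, 3, 4}, the full vertex set. Edge coverage: each edge of G has both endpoints in at least one bag. Running intersection: for every vertex, the bags containing it form a connected subtree. All three properties hold, so this is a valid tree decomposition of width max|bag| − 1 = 4, and hence tw(G) ≤ 4.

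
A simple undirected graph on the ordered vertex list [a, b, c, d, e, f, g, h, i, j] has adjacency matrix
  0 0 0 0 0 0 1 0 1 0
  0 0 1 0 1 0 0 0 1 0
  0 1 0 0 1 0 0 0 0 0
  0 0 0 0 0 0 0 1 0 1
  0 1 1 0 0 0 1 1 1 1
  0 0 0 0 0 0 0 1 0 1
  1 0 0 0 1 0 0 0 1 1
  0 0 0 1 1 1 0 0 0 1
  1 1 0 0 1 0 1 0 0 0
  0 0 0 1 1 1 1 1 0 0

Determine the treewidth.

A width-2 tree decomposition is:
Bags: B1 = {e, h, j}  B2 = {e, g, j}  B3 = {d, h, j}  B4 = {e, g, i}  B5 = {f, h, j}  B6 = {b, e, i}  B7 = {a, g, i}  B8 = {b, c, e}
Tree: B1–B2, B1–B3, B2–B4, B3–B5, B4–B6, B4–B7, B6–B8
The largest bag has 3 vertices, giving width 2; this decomposition certifies tw(G) ≤ 2. For the lower bound, the 3 vertices {d, h, j} are pairwise adjacent, and any tree decomposition puts a clique entirely inside one bag — forcing width ≥ 2. Therefore the treewidth is 2.

2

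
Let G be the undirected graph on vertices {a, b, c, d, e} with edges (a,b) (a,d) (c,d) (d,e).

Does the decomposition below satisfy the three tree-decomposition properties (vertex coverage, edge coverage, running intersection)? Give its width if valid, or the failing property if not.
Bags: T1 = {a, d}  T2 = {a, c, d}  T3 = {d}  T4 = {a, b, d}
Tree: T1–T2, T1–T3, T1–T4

No — vertex e appears in no bag.

A tree decomposition must satisfy three properties: every vertex lies in some bag; for every edge, both endpoints lie together in some bag; and for every vertex, the bags containing it form a connected subtree. Here vertex e appears in no bag, so the decomposition is invalid.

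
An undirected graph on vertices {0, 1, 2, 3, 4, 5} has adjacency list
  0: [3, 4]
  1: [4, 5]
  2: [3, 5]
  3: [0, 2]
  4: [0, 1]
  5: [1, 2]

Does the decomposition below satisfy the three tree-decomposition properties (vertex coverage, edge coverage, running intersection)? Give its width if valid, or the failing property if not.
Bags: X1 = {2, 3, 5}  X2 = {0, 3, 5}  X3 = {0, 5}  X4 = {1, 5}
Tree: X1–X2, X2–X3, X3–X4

No — vertex 4 appears in no bag.

A tree decomposition must satisfy three properties: every vertex lies in some bag; for every edge, both endpoints lie together in some bag; and for every vertex, the bags containing it form a connected subtree. Here vertex 4 appears in no bag, so the decomposition is invalid.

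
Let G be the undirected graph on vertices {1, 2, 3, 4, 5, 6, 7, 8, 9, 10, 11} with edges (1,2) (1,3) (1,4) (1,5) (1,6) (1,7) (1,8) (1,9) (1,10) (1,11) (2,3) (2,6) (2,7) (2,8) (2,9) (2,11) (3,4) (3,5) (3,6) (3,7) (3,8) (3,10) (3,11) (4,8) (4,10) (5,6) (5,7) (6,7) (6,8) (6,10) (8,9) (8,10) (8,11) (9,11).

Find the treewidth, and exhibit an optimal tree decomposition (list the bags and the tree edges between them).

The largest bag has 5 vertices, giving width 4; this decomposition certifies tw(G) ≤ 4. For the lower bound, the 5 vertices {1, 2, 8, 9, 11} are pairwise adjacent, and any tree decomposition puts a clique entirely inside one bag — forcing width ≥ 4. The upper and lower bounds meet at 4, so that is the treewidth.

Treewidth 4.
Bags: B1 = {1, 2, 3, 8, 11}  B2 = {1, 2, 3, 6, 8}  B3 = {1, 3, 6, 8, 10}  B4 = {1, 2, 3, 6, 7}  B5 = {1, 3, 5, 6, 7}  B6 = {1, 3, 4, 8, 10}  B7 = {1, 2, 8, 9, 11}
Tree: B1–B2, B2–B3, B2–B4, B4–B5, B3–B6, B1–B7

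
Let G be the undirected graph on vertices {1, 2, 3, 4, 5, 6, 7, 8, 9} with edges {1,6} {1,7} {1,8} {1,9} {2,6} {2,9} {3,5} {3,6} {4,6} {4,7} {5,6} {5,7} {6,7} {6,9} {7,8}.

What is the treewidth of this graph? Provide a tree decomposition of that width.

Treewidth 2.
Bags: B1 = {4, 6, 7}  B2 = {1, 6, 7}  B3 = {1, 6, 9}  B4 = {5, 6, 7}  B5 = {2, 6, 9}  B6 = {3, 5, 6}  B7 = {1, 7, 8}
Tree: B1–B2, B2–B3, B2–B4, B3–B5, B4–B6, B2–B7

Every bag has size at most 3, so the width is 3 − 1 = 2 and tw(G) ≤ 2. Conversely, {1, 7, 8} is a clique of size 3, and the vertices of any clique must share a bag in every tree decomposition; so some bag has ≥ 3 vertices and tw(G) ≥ 2. Hence tw(G) = 2 exactly.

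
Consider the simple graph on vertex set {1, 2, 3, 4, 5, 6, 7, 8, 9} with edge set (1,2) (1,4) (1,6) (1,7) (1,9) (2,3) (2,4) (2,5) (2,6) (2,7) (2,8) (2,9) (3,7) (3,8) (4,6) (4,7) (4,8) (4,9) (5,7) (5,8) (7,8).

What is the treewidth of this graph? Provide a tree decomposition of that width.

The largest bag has 4 vertices, giving width 3; this decomposition certifies tw(G) ≤ 3. For the lower bound, the 4 vertices {2, 3, 7, 8} are pairwise adjacent, and any tree decomposition puts a clique entirely inside one bag — forcing width ≥ 3. Combining the bounds, tw(G) = 3.

Treewidth 3.
Bags: B1 = {2, 4, 7, 8}  B2 = {1, 2, 4, 7}  B3 = {1, 2, 4, 6}  B4 = {2, 3, 7, 8}  B5 = {1, 2, 4, 9}  B6 = {2, 5, 7, 8}
Tree: B1–B2, B2–B3, B1–B4, B2–B5, B4–B6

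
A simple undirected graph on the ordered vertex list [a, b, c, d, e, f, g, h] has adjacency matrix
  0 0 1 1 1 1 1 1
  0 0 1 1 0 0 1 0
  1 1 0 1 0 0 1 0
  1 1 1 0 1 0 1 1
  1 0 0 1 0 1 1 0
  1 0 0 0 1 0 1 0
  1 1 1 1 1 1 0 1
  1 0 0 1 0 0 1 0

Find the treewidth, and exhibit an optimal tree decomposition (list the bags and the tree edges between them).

Treewidth 3.
Bags: B1 = {a, d, e, g}  B2 = {a, e, f, g}  B3 = {a, c, d, g}  B4 = {a, d, g, h}  B5 = {b, c, d, g}
Tree: B1–B2, B1–B3, B1–B4, B3–B5

The largest bag has 4 vertices, giving width 3; this decomposition certifies tw(G) ≤ 3. For the lower bound, the 4 vertices {a, d, e, g} are pairwise adjacent, and any tree decomposition puts a clique entirely inside one bag — forcing width ≥ 3. Hence tw(G) = 3 exactly.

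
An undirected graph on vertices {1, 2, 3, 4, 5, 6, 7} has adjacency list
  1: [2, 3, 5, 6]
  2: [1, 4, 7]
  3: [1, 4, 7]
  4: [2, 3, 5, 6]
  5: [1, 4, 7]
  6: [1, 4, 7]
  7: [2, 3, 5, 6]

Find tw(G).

3

A width-3 tree decomposition is:
Bags: B1 = {1, 2, 4, 7}  B2 = {1, 4, 6, 7}  B3 = {1, 3, 4, 7}  B4 = {1, 4, 5, 7}
Tree: B1–B2, B2–B3, B3–B4
Each bag holds 4 vertices, so the decomposition has width 3, which upper-bounds the treewidth. For the lower bound: the 4 vertex sets {2,4}, {6,7}, {1}, {3} are disjoint, each induces a connected subgraph, and every pair is joined by at least one edge of G. Contracting each set to a single vertex therefore yields K_{4} as a minor, and since treewidth is minor-monotone, tw(G) ≥ tw(K_{4}) = 3. The upper and lower bounds meet at 3, so that is the treewidth.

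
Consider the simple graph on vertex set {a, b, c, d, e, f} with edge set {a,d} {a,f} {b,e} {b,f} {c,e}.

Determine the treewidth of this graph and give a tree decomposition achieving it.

The largest bag has 2 vertices, giving width 1; this decomposition certifies tw(G) ≤ 1. Any graph with an edge has treewidth ≥ 1, and G has the edge c–e. Combining the bounds, tw(G) = 1.

Treewidth 1.
One optimal decomposition is:
Bags: B1 = {c, e}  B2 = {b, e}  B3 = {b, f}  B4 = {a, f}  B5 = {a, d}
Tree: B1–B2, B2–B3, B3–B4, B4–B5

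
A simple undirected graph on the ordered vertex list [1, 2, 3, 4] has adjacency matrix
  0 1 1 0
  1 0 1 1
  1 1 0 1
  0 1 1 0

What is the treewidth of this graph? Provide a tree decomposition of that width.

Treewidth 2.
Bags: B1 = {2, 3, 4}  B2 = {1, 2, 3}
Tree: B1–B2

Each bag holds 3 vertices, so the decomposition has width 2, which upper-bounds the treewidth. On the other hand G contains the 3-clique {1, 2, 3}. A clique must lie in a single bag of any decomposition, so no decomposition can have width below 2. Combining the bounds, tw(G) = 2.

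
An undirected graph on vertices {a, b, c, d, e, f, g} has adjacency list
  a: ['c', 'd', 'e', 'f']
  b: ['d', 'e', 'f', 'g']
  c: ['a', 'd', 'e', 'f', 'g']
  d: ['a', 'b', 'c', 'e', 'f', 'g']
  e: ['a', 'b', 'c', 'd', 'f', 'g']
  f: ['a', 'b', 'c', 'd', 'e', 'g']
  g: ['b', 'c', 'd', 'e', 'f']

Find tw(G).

A width-4 tree decomposition is:
Bags: B1 = {b, d, e, f, g}  B2 = {c, d, e, f, g}  B3 = {a, c, d, e, f}
Tree: B1–B2, B2–B3
The largest bag has 5 vertices, giving width 4; this decomposition certifies tw(G) ≤ 4. On the other hand G contains the 5-clique {c, d, e, f, g}. A clique must lie in a single bag of any decomposition, so no decomposition can have width below 4. Therefore the treewidth is 4.

4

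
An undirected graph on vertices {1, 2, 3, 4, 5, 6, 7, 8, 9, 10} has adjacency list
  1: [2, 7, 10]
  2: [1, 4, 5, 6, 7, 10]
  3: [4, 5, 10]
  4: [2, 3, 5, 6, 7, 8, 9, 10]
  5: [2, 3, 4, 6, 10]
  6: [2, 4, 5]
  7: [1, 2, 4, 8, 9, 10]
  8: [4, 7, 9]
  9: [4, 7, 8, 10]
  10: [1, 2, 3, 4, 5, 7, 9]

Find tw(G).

3

A width-3 tree decomposition is:
Bags: B1 = {2, 4, 5, 10}  B2 = {2, 4, 7, 10}  B3 = {1, 2, 7, 10}  B4 = {4, 7, 9, 10}  B5 = {4, 7, 8, 9}  B6 = {3, 4, 5, 10}  B7 = {2, 4, 5, 6}
Tree: B1–B2, B2–B3, B2–B4, B4–B5, B1–B6, B1–B7
Every bag has size at most 4, so the width is 4 − 1 = 3 and tw(G) ≤ 3. Conversely, {1, 2, 7, 10} is a clique of size 4, and the vertices of any clique must share a bag in every tree decomposition; so some bag has ≥ 4 vertices and tw(G) ≥ 3. The upper and lower bounds meet at 3, so that is the treewidth.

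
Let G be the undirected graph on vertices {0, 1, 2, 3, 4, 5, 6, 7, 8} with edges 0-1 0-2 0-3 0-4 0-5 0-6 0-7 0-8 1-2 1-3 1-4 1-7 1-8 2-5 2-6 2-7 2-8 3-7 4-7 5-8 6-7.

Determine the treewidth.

3

A width-3 tree decomposition is:
Bags: B1 = {0, 1, 3, 7}  B2 = {0, 1, 4, 7}  B3 = {0, 1, 2, 7}  B4 = {0, 2, 6, 7}  B5 = {0, 1, 2, 8}  B6 = {0, 2, 5, 8}
Tree: B1–B2, B1–B3, B3–B4, B3–B5, B5–B6
Every bag has size at most 4, so the width is 4 − 1 = 3 and tw(G) ≤ 3. For the lower bound, the 4 vertices {0, 1, 2, 8} are pairwise adjacent, and any tree decomposition puts a clique entirely inside one bag — forcing width ≥ 3. Combining the bounds, tw(G) = 3.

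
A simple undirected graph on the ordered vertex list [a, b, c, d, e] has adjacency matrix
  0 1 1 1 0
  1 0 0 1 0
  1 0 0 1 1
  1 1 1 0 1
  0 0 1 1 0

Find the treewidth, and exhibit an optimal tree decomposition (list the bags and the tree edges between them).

Every bag has size at most 3, so the width is 3 − 1 = 2 and tw(G) ≤ 2. On the other hand G contains the 3-clique {c, d, e}. A clique must lie in a single bag of any decomposition, so no decomposition can have width below 2. Hence tw(G) = 2 exactly.

Treewidth 2.
One such decomposition:
Bags: B1 = {a, c, d}  B2 = {a, b, d}  B3 = {c, d, e}
Tree: B1–B2, B1–B3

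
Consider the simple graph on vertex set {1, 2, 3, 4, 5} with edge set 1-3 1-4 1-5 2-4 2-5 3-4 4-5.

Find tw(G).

2

A width-2 tree decomposition is:
Bags: B1 = {1, 4, 5}  B2 = {2, 4, 5}  B3 = {1, 3, 4}
Tree: B1–B2, B1–B3
The largest bag has 3 vertices, giving width 2; this decomposition certifies tw(G) ≤ 2. For the lower bound, the 3 vertices {1, 3, 4} are pairwise adjacent, and any tree decomposition puts a clique entirely inside one bag — forcing width ≥ 2. Combining the bounds, tw(G) = 2.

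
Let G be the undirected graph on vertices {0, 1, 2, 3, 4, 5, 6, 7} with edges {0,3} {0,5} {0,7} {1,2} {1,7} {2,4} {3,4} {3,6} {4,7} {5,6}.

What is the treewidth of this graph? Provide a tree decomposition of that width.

Treewidth 2.
Bags: B1 = {1, 2, 4}  B2 = {1, 4, 7}  B3 = {3, 4, 7}  B4 = {0, 3, 7}  B5 = {0, 3, 6}  B6 = {0, 5, 6}
Tree: B1–B2, B2–B3, B3–B4, B4–B5, B5–B6

Every bag has size at most 3, so the width is 3 − 1 = 2 and tw(G) ≤ 2. Since 2–1–7–4–2 is a cycle in G, G is not acyclic. Forests are exactly the graphs of treewidth ≤ 1, so tw(G) ≥ 2. Hence tw(G) = 2 exactly.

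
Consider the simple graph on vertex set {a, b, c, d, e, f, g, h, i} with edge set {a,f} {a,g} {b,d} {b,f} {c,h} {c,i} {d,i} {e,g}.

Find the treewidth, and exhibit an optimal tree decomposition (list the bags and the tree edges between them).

Treewidth 1.
One optimal decomposition is:
Bags: B1 = {c, h}  B2 = {c, i}  B3 = {d, i}  B4 = {b, d}  B5 = {b, f}  B6 = {a, f}  B7 = {a, g}  B8 = {e, g}
Tree: B1–B2, B2–B3, B3–B4, B4–B5, B5–B6, B6–B7, B7–B8

The largest bag has 2 vertices, giving width 1; this decomposition certifies tw(G) ≤ 1. G has an edge, so its treewidth is at least 1. The upper and lower bounds meet at 1, so that is the treewidth.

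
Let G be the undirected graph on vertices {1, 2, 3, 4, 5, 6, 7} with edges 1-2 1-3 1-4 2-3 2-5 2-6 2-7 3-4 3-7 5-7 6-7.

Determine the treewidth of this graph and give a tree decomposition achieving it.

Treewidth 2.
One optimal decomposition is:
Bags: B1 = {1, 2, 3}  B2 = {2, 3, 7}  B3 = {2, 6, 7}  B4 = {1, 3, 4}  B5 = {2, 5, 7}
Tree: B1–B2, B2–B3, B1–B4, B3–B5

The largest bag has 3 vertices, giving width 2; this decomposition certifies tw(G) ≤ 2. For the lower bound, the 3 vertices {1, 2, 3} are pairwise adjacent, and any tree decomposition puts a clique entirely inside one bag — forcing width ≥ 2. Combining the bounds, tw(G) = 2.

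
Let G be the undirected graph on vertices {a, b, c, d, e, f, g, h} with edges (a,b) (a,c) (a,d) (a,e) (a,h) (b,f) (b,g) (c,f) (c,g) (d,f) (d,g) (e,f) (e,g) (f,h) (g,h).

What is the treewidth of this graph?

3

A width-3 tree decomposition is:
Bags: B1 = {a, e, f, g}  B2 = {a, c, f, g}  B3 = {a, f, g, h}  B4 = {a, d, f, g}  B5 = {a, b, f, g}
Tree: B1–B2, B2–B3, B3–B4, B4–B5
Each bag holds 4 vertices, so the decomposition has width 3, which upper-bounds the treewidth. For the lower bound: the 4 vertex sets {e,f}, {c,g}, {a}, {h} are disjoint, each induces a connected subgraph, and every pair is joined by at least one edge of G. Contracting each set to a single vertex therefore yields K_{4} as a minor, and since treewidth is minor-monotone, tw(G) ≥ tw(K_{4}) = 3. Hence tw(G) = 3 exactly.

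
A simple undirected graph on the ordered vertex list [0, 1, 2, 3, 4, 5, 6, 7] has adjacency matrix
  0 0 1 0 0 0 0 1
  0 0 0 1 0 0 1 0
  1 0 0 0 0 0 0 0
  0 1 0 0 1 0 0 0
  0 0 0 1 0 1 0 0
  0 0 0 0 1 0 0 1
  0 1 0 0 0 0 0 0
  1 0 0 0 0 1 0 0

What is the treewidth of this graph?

1

A width-1 tree decomposition is:
Bags: B1 = {0, 2}  B2 = {0, 7}  B3 = {5, 7}  B4 = {4, 5}  B5 = {3, 4}  B6 = {1, 3}  B7 = {1, 6}
Tree: B1–B2, B2–B3, B3–B4, B4–B5, B5–B6, B6–B7
The largest bag has 2 vertices, giving width 1; this decomposition certifies tw(G) ≤ 1. G has an edge, so its treewidth is at least 1. The upper and lower bounds meet at 1, so that is the treewidth.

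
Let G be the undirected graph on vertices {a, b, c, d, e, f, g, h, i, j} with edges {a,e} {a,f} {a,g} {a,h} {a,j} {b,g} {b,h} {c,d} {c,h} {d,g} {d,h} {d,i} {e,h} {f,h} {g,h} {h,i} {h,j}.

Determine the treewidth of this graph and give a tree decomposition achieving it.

Each bag holds 3 vertices, so the decomposition has width 2, which upper-bounds the treewidth. On the other hand G contains the 3-clique {d, g, h}. A clique must lie in a single bag of any decomposition, so no decomposition can have width below 2. Hence tw(G) = 2 exactly.

Treewidth 2.
One optimal decomposition is:
Bags: B1 = {a, g, h}  B2 = {d, g, h}  B3 = {c, d, h}  B4 = {b, g, h}  B5 = {a, e, h}  B6 = {d, h, i}  B7 = {a, h, j}  B8 = {a, f, h}
Tree: B1–B2, B2–B3, B2–B4, B1–B5, B3–B6, B5–B7, B7–B8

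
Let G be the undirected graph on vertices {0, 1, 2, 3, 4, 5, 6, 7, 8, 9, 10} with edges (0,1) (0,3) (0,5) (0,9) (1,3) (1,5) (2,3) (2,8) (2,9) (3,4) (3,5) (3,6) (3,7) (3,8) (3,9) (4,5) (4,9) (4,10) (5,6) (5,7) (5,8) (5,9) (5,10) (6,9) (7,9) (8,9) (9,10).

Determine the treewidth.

A width-3 tree decomposition is:
Bags: B1 = {0, 3, 5, 9}  B2 = {3, 5, 6, 9}  B3 = {3, 5, 8, 9}  B4 = {2, 3, 8, 9}  B5 = {3, 4, 5, 9}  B6 = {0, 1, 3, 5}  B7 = {3, 5, 7, 9}  B8 = {4, 5, 9, 10}
Tree: B1–B2, B1–B3, B3–B4, B1–B5, B1–B6, B3–B7, B5–B8
Each bag holds 4 vertices, so the decomposition has width 3, which upper-bounds the treewidth. On the other hand G contains the 4-clique {4, 5, 9, 10}. A clique must lie in a single bag of any decomposition, so no decomposition can have width below 3. The upper and lower bounds meet at 3, so that is the treewidth.

3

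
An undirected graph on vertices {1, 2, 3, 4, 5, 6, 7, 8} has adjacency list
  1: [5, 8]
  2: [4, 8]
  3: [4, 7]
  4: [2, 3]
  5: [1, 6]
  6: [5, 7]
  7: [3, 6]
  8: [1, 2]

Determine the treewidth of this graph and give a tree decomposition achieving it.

Treewidth 2.
One such decomposition:
Bags: B1 = {1, 5, 6}  B2 = {1, 6, 8}  B3 = {2, 6, 8}  B4 = {2, 4, 6}  B5 = {3, 4, 6}  B6 = {3, 6, 7}
Tree: B1–B2, B2–B3, B3–B4, B4–B5, B5–B6

The largest bag has 3 vertices, giving width 2; this decomposition certifies tw(G) ≤ 2. The edges 6–5–1–8–2–4–3–7–6 form a cycle, so G is not a tree and its treewidth is at least 2. The upper and lower bounds meet at 2, so that is the treewidth.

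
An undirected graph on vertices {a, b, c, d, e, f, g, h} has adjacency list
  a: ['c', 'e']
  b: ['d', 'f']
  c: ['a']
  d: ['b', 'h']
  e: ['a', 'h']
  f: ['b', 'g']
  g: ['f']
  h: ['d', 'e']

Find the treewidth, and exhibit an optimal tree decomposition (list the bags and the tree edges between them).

The largest bag has 2 vertices, giving width 1; this decomposition certifies tw(G) ≤ 1. Since G has at least one edge (e.g. g–f), it is not an edgeless graph, so tw(G) ≥ 1. Combining the bounds, tw(G) = 1.

Treewidth 1.
One such decomposition:
Bags: B1 = {f, g}  B2 = {b, f}  B3 = {b, d}  B4 = {d, h}  B5 = {e, h}  B6 = {a, e}  B7 = {a, c}
Tree: B1–B2, B2–B3, B3–B4, B4–B5, B5–B6, B6–B7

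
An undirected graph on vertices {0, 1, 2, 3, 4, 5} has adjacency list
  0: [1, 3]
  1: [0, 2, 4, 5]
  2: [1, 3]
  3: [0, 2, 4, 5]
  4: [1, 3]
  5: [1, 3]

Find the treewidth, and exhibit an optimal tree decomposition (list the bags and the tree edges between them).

Treewidth 2.
Bags: B1 = {1, 3, 4}  B2 = {1, 2, 3}  B3 = {0, 1, 3}  B4 = {1, 3, 5}
Tree: B1–B2, B2–B3, B3–B4

The largest bag has 3 vertices, giving width 2; this decomposition certifies tw(G) ≤ 2. The edges 4–3–2–1–4 form a cycle, so G is not a tree and its treewidth is at least 2. Hence tw(G) = 2 exactly.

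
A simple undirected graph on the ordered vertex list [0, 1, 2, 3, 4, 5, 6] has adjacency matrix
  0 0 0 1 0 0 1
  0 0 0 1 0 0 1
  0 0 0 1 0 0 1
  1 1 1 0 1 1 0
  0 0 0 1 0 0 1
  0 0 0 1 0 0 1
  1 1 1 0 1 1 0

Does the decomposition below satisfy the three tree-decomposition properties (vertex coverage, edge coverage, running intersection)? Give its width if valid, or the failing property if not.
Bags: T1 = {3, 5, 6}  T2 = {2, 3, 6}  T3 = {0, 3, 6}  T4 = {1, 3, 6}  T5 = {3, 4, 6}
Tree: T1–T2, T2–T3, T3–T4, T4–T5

Yes; width 2.

Checking the three conditions: (i) the bags cover all of {0, 1, 2, 3, 4, 5, 6}; (ii) for each edge, some bag contains both endpoints; (iii) the bags containing any fixed vertex form a subtree. All hold, so the decomposition is valid with width 3 − 1 = 2.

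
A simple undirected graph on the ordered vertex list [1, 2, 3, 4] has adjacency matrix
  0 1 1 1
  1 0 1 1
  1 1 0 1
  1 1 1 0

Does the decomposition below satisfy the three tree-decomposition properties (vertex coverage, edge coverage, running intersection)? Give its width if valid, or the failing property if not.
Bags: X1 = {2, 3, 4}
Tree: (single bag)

A tree decomposition must satisfy three properties: every vertex lies in some bag; for every edge, both endpoints lie together in some bag; and for every vertex, the bags containing it form a connected subtree. Here vertex 1 appears in no bag, so the decomposition is invalid.

No — vertex 1 appears in no bag.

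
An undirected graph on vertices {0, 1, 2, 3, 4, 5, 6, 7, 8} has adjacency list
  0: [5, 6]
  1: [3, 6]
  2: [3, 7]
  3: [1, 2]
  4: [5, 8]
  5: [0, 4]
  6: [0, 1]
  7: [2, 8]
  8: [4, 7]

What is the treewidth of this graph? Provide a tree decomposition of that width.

Treewidth 2.
One such decomposition:
Bags: B1 = {4, 7, 8}  B2 = {2, 4, 7}  B3 = {2, 3, 4}  B4 = {1, 3, 4}  B5 = {1, 4, 6}  B6 = {0, 4, 6}  B7 = {0, 4, 5}
Tree: B1–B2, B2–B3, B3–B4, B4–B5, B5–B6, B6–B7

Each bag holds 3 vertices, so the decomposition has width 2, which upper-bounds the treewidth. Since 4–8–7–2–3–1–6–0–5–4 is a cycle in G, G is not acyclic. Forests are exactly the graphs of treewidth ≤ 1, so tw(G) ≥ 2. Combining the bounds, tw(G) = 2.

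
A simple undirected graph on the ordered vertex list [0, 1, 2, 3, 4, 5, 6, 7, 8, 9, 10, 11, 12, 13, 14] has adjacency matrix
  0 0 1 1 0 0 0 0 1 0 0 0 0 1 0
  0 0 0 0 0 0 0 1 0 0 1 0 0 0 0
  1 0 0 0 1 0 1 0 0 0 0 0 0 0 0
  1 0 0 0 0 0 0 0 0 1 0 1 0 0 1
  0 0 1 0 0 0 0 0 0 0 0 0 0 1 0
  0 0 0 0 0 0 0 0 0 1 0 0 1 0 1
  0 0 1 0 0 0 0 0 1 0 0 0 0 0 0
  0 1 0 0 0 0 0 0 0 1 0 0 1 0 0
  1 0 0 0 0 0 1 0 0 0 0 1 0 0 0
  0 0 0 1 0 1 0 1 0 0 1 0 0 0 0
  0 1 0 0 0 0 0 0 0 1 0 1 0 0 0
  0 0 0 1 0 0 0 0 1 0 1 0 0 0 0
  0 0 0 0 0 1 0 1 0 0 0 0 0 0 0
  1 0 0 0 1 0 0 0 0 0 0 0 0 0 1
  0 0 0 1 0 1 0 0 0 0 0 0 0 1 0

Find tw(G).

3

A width-3 tree decomposition is:
Bags: B1 = {1, 5, 7, 12}  B2 = {1, 5, 7, 9}  B3 = {1, 5, 9, 10}  B4 = {5, 9, 10, 14}  B5 = {3, 9, 10, 14}  B6 = {3, 10, 11, 14}  B7 = {3, 11, 13, 14}  B8 = {0, 3, 11, 13}  B9 = {0, 8, 11, 13}  B10 = {0, 4, 8, 13}  B11 = {0, 2, 4, 8}  B12 = {2, 4, 6, 8}
Tree: B1–B2, B2–B3, B3–B4, B4–B5, B5–B6, B6–B7, B7–B8, B8–B9, B9–B10, B10–B11, B11–B12
Every bag has size at most 4, so the width is 4 − 1 = 3 and tw(G) ≤ 3. For the lower bound: the 4 vertex sets {1,7,12}, {5}, {9}, {3,10,11,14} are disjoint, each induces a connected subgraph, and every pair is joined by at least one edge of G. Contracting each set to a single vertex therefore yields K_{4} as a minor, and since treewidth is minor-monotone, tw(G) ≥ tw(K_{4}) = 3. Hence tw(G) = 3 exactly.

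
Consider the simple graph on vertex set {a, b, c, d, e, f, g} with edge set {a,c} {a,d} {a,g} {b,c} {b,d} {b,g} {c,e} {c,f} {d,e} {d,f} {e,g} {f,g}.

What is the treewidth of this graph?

3

A width-3 tree decomposition is:
Bags: B1 = {a, c, d, g}  B2 = {b, c, d, g}  B3 = {c, d, e, g}  B4 = {c, d, f, g}
Tree: B1–B2, B2–B3, B3–B4
The largest bag has 4 vertices, giving width 3; this decomposition certifies tw(G) ≤ 3. For the lower bound: the 4 vertex sets {a,g}, {b,c}, {d}, {e} are disjoint, each induces a connected subgraph, and every pair is joined by at least one edge of G. Contracting each set to a single vertex therefore yields K_{4} as a minor, and since treewidth is minor-monotone, tw(G) ≥ tw(K_{4}) = 3. The upper and lower bounds meet at 3, so that is the treewidth.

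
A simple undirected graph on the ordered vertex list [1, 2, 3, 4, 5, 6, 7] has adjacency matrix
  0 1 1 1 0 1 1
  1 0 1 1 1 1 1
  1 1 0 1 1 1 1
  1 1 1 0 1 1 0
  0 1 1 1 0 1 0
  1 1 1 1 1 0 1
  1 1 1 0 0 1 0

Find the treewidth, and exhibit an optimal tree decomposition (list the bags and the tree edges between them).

Every bag has size at most 5, so the width is 5 − 1 = 4 and tw(G) ≤ 4. For the lower bound, the 5 vertices {1, 2, 3, 4, 6} are pairwise adjacent, and any tree decomposition puts a clique entirely inside one bag — forcing width ≥ 4. Therefore the treewidth is 4.

Treewidth 4.
One optimal decomposition is:
Bags: B1 = {2, 3, 4, 5, 6}  B2 = {1, 2, 3, 4, 6}  B3 = {1, 2, 3, 6, 7}
Tree: B1–B2, B2–B3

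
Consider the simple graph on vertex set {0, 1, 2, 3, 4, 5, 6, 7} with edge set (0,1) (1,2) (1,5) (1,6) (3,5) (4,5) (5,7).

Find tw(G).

A width-1 tree decomposition is:
Bags: B1 = {1, 2}  B2 = {1, 6}  B3 = {0, 1}  B4 = {1, 5}  B5 = {4, 5}  B6 = {5, 7}  B7 = {3, 5}
Tree: B1–B2, B1–B3, B2–B4, B4–B5, B4–B6, B6–B7
The largest bag has 2 vertices, giving width 1; this decomposition certifies tw(G) ≤ 1. G has an edge, so its treewidth is at least 1. Hence tw(G) = 1 exactly.

1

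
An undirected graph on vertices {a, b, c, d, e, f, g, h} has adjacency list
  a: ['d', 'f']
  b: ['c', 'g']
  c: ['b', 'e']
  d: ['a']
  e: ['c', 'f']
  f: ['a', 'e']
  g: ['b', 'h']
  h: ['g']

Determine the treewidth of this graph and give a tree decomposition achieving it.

Each bag holds 2 vertices, so the decomposition has width 1, which upper-bounds the treewidth. Since G has at least one edge (e.g. h–g), it is not an edgeless graph, so tw(G) ≥ 1. Hence tw(G) = 1 exactly.

Treewidth 1.
One optimal decomposition is:
Bags: B1 = {g, h}  B2 = {b, g}  B3 = {b, c}  B4 = {c, e}  B5 = {e, f}  B6 = {a, f}  B7 = {a, d}
Tree: B1–B2, B2–B3, B3–B4, B4–B5, B5–B6, B6–B7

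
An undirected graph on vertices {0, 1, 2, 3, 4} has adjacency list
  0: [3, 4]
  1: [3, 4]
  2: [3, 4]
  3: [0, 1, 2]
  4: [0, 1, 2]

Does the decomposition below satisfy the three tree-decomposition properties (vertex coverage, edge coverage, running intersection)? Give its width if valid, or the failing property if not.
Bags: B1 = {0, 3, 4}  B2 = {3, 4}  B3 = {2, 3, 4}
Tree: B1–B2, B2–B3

A tree decomposition must satisfy three properties: every vertex lies in some bag; for every edge, both endpoints lie together in some bag; and for every vertex, the bags containing it form a connected subtree. Here vertex 1 appears in no bag, so the decomposition is invalid.

No — vertex 1 appears in no bag.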